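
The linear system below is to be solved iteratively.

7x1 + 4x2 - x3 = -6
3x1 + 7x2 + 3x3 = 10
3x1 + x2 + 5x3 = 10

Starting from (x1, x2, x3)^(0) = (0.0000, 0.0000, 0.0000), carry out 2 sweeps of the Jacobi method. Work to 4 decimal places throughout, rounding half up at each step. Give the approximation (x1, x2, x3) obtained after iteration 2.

(-1.3878, 0.9388, 2.2285)

Iteration 1:
  x1 = (-6 - (4)·0.0000 - (-1)·0.0000) / (7) = -0.8571
  x2 = (10 - (3)·0.0000 - (3)·0.0000) / (7) = 1.4286
  x3 = (10 - (3)·0.0000 - (1)·0.0000) / (5) = 2.0000
Iteration 2:
  x1 = (-6 - (4)·1.4286 - (-1)·2.0000) / (7) = -1.3878
  x2 = (10 - (3)·-0.8571 - (3)·2.0000) / (7) = 0.9388
  x3 = (10 - (3)·-0.8571 - (1)·1.4286) / (5) = 2.2285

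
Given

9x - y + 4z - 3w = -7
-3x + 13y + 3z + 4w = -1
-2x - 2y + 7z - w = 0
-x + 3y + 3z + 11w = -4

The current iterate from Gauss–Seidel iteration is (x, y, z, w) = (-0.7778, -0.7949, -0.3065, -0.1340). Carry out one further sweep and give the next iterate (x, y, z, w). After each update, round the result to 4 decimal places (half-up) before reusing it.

One sweep:
  x = (-7 - (-1)·-0.7949 - (4)·-0.3065 - (-3)·-0.1340) / (9) = -0.7745
  y = (-1 - (-3)·-0.7745 - (3)·-0.3065 - (4)·-0.1340) / (13) = -0.1437
  z = (0 - (-2)·-0.7745 - (-2)·-0.1437 - (-1)·-0.1340) / (7) = -0.2815
  w = (-4 - (-1)·-0.7745 - (3)·-0.1437 - (3)·-0.2815) / (11) = -0.3181

(-0.7745, -0.1437, -0.2815, -0.3181)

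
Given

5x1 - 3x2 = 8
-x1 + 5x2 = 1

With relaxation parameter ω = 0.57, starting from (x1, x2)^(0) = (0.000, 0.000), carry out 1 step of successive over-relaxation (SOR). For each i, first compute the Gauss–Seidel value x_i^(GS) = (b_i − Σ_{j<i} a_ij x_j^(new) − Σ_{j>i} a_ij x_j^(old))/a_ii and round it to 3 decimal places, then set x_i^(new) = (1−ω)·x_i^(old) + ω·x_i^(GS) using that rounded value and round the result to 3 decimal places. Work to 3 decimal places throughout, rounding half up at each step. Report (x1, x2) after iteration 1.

Iteration 1:
  x1: GS value = (8 - (-3)·0.000) / (5) = 1.600;  x1 ← (1−ω)·0.000 + ω·1.600 = 0.912
  x2: GS value = (1 - (-1)·0.912) / (5) = 0.382;  x2 ← (1−ω)·0.000 + ω·0.382 = 0.218

(0.912, 0.218)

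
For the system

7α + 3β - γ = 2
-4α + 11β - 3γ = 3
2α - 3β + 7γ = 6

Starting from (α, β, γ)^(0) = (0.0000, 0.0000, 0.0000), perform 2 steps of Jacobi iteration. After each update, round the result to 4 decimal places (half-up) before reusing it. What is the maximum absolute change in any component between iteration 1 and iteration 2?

Iteration 1:
  α = (2 - (3)·0.0000 - (-1)·0.0000) / (7) = 0.2857
  β = (3 - (-4)·0.0000 - (-3)·0.0000) / (11) = 0.2727
  γ = (6 - (2)·0.0000 - (-3)·0.0000) / (7) = 0.8571
Iteration 2:
  α = (2 - (3)·0.2727 - (-1)·0.8571) / (7) = 0.2913
  β = (3 - (-4)·0.2857 - (-3)·0.8571) / (11) = 0.6104
  γ = (6 - (2)·0.2857 - (-3)·0.2727) / (7) = 0.8924
Change: (0.0056, 0.3377, 0.0353) → max |·| = 0.3377

0.3377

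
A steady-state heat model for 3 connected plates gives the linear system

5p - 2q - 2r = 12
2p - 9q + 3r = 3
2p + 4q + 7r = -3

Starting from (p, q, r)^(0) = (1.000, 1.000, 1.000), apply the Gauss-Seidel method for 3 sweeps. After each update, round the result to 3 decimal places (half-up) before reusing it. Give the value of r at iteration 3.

-0.893

Iteration 1:
  p = (12 - (-2)·1.000 - (-2)·1.000) / (5) = 3.200
  q = (3 - (2)·3.200 - (3)·1.000) / (-9) = 0.711
  r = (-3 - (2)·3.200 - (4)·0.711) / (7) = -1.749
Iteration 2:
  p = (12 - (-2)·0.711 - (-2)·-1.749) / (5) = 1.985
  q = (3 - (2)·1.985 - (3)·-1.749) / (-9) = -0.475
  r = (-3 - (2)·1.985 - (4)·-0.475) / (7) = -0.724
Iteration 3:
  p = (12 - (-2)·-0.475 - (-2)·-0.724) / (5) = 1.920
  q = (3 - (2)·1.920 - (3)·-0.724) / (-9) = -0.148
  r = (-3 - (2)·1.920 - (4)·-0.148) / (7) = -0.893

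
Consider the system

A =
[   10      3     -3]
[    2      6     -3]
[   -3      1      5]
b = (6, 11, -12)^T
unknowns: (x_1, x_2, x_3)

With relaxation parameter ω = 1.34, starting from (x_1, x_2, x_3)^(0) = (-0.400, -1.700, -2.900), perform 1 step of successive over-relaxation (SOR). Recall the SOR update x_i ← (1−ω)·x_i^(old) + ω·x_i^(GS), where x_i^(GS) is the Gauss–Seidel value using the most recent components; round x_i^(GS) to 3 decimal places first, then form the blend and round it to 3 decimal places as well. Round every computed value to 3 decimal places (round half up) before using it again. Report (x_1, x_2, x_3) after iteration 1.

(0.458, 0.888, -2.100)

Iteration 1:
  x_1: GS value = (6 - (3)·-1.700 - (-3)·-2.900) / (10) = 0.240;  x_1 ← (1−ω)·-0.400 + ω·0.240 = 0.458
  x_2: GS value = (11 - (2)·0.458 - (-3)·-2.900) / (6) = 0.231;  x_2 ← (1−ω)·-1.700 + ω·0.231 = 0.888
  x_3: GS value = (-12 - (-3)·0.458 - (1)·0.888) / (5) = -2.303;  x_3 ← (1−ω)·-2.900 + ω·-2.303 = -2.100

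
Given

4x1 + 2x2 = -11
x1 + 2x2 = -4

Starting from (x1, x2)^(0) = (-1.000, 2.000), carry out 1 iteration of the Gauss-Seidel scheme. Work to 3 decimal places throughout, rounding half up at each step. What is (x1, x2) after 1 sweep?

Iteration 1:
  x1 = (-11 - (2)·2.000) / (4) = -3.750
  x2 = (-4 - (1)·-3.750) / (2) = -0.125

(-3.750, -0.125)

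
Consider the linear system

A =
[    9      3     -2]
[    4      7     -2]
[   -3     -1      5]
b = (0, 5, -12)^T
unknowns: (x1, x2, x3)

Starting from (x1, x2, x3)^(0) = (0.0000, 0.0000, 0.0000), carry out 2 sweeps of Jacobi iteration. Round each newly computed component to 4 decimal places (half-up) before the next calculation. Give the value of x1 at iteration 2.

Iteration 1:
  x1 = (0 - (3)·0.0000 - (-2)·0.0000) / (9) = 0.0000
  x2 = (5 - (4)·0.0000 - (-2)·0.0000) / (7) = 0.7143
  x3 = (-12 - (-3)·0.0000 - (-1)·0.0000) / (5) = -2.4000
Iteration 2:
  x1 = (0 - (3)·0.7143 - (-2)·-2.4000) / (9) = -0.7714
  x2 = (5 - (4)·0.0000 - (-2)·-2.4000) / (7) = 0.0286
  x3 = (-12 - (-3)·0.0000 - (-1)·0.7143) / (5) = -2.2571

-0.7714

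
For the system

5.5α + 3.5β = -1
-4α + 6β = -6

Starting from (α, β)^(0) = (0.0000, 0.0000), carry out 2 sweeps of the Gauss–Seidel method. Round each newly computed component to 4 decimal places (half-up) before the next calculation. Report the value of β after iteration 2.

-0.6455

Iteration 1:
  α = (-1 - (3.5)·0.0000) / (5.5) = -0.1818
  β = (-6 - (-4)·-0.1818) / (6) = -1.1212
Iteration 2:
  α = (-1 - (3.5)·-1.1212) / (5.5) = 0.5317
  β = (-6 - (-4)·0.5317) / (6) = -0.6455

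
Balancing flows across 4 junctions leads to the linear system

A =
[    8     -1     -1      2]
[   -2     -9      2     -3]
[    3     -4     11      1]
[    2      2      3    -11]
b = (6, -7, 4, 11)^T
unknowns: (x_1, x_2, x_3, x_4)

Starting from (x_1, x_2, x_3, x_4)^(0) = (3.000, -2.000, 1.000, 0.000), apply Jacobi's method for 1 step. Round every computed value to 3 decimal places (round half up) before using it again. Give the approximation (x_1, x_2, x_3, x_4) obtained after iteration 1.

Iteration 1:
  x_1 = (6 - (-1)·-2.000 - (-1)·1.000 - (2)·0.000) / (8) = 0.625
  x_2 = (-7 - (-2)·3.000 - (2)·1.000 - (-3)·0.000) / (-9) = 0.333
  x_3 = (4 - (3)·3.000 - (-4)·-2.000 - (1)·0.000) / (11) = -1.182
  x_4 = (11 - (2)·3.000 - (2)·-2.000 - (3)·1.000) / (-11) = -0.545

(0.625, 0.333, -1.182, -0.545)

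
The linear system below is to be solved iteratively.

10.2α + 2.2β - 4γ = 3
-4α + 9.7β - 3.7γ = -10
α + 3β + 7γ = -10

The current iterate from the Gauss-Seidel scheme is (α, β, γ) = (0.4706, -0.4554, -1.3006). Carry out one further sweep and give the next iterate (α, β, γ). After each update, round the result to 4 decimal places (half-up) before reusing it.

(-0.1177, -1.5756, -0.7365)

One sweep:
  α = (3 - (2.2)·-0.4554 - (-4)·-1.3006) / (10.2) = -0.1177
  β = (-10 - (-4)·-0.1177 - (-3.7)·-1.3006) / (9.7) = -1.5756
  γ = (-10 - (1)·-0.1177 - (3)·-1.5756) / (7) = -0.7365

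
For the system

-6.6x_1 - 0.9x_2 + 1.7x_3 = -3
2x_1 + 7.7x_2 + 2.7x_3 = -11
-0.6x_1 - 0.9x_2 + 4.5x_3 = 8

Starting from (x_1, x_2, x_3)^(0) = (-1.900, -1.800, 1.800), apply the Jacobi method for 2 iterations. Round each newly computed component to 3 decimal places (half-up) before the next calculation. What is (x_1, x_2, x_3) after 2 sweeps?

Iteration 1:
  x_1 = (-3 - (-0.9)·-1.800 - (1.7)·1.800) / (-6.6) = 1.164
  x_2 = (-11 - (2)·-1.900 - (2.7)·1.800) / (7.7) = -1.566
  x_3 = (8 - (-0.6)·-1.900 - (-0.9)·-1.800) / (4.5) = 1.164
Iteration 2:
  x_1 = (-3 - (-0.9)·-1.566 - (1.7)·1.164) / (-6.6) = 0.968
  x_2 = (-11 - (2)·1.164 - (2.7)·1.164) / (7.7) = -2.139
  x_3 = (8 - (-0.6)·1.164 - (-0.9)·-1.566) / (4.5) = 1.620

(0.968, -2.139, 1.620)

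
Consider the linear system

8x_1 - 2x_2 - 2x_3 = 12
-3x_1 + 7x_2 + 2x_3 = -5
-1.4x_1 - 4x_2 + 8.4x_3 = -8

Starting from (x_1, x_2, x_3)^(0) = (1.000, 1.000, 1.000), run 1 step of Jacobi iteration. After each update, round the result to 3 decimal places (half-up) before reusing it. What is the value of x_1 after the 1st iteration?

Iteration 1:
  x_1 = (12 - (-2)·1.000 - (-2)·1.000) / (8) = 2.000
  x_2 = (-5 - (-3)·1.000 - (2)·1.000) / (7) = -0.571
  x_3 = (-8 - (-1.4)·1.000 - (-4)·1.000) / (8.4) = -0.310

2.000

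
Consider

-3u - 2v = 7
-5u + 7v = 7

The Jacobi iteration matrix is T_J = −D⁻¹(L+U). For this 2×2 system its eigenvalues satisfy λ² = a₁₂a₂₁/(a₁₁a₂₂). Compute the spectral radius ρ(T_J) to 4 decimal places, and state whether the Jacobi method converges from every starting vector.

a₁₂a₂₁/(a₁₁a₂₂) = (-2)·(-5) / ((-3)·(7)) = -0.476190
ρ = √|-0.476190| = √0.476190 = 0.6901
ρ < 1, so Jacobi converges

0.6901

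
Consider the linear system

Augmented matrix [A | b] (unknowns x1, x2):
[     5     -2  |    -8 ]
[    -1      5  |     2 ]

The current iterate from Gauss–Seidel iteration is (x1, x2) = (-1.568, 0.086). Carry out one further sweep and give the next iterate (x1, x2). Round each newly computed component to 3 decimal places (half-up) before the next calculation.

One sweep:
  x1 = (-8 - (-2)·0.086) / (5) = -1.566
  x2 = (2 - (-1)·-1.566) / (5) = 0.087

(-1.566, 0.087)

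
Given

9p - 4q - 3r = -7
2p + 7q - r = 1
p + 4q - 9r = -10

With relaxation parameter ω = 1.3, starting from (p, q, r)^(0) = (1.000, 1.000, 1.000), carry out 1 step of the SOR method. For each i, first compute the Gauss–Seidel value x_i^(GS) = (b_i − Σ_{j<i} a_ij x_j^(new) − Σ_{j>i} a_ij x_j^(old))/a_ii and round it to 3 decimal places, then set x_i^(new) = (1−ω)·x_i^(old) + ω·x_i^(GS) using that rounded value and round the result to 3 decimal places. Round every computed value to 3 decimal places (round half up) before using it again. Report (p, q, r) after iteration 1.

Iteration 1:
  p: GS value = (-7 - (-4)·1.000 - (-3)·1.000) / (9) = 0.000;  p ← (1−ω)·1.000 + ω·0.000 = -0.300
  q: GS value = (1 - (2)·-0.300 - (-1)·1.000) / (7) = 0.371;  q ← (1−ω)·1.000 + ω·0.371 = 0.182
  r: GS value = (-10 - (1)·-0.300 - (4)·0.182) / (-9) = 1.159;  r ← (1−ω)·1.000 + ω·1.159 = 1.207

(-0.300, 0.182, 1.207)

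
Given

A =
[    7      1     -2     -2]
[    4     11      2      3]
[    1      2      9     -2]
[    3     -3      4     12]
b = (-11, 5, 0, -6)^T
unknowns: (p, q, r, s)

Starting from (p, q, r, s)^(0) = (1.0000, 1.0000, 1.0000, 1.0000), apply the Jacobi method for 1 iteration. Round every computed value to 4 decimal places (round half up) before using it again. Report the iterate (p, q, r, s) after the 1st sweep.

(-1.1429, -0.3636, -0.1111, -0.8333)

Iteration 1:
  p = (-11 - (1)·1.0000 - (-2)·1.0000 - (-2)·1.0000) / (7) = -1.1429
  q = (5 - (4)·1.0000 - (2)·1.0000 - (3)·1.0000) / (11) = -0.3636
  r = (0 - (1)·1.0000 - (2)·1.0000 - (-2)·1.0000) / (9) = -0.1111
  s = (-6 - (3)·1.0000 - (-3)·1.0000 - (4)·1.0000) / (12) = -0.8333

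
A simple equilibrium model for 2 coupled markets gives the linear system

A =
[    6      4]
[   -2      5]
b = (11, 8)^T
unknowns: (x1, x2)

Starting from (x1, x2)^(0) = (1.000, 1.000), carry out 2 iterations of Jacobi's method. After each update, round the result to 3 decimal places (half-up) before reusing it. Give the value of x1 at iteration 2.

0.500

Iteration 1:
  x1 = (11 - (4)·1.000) / (6) = 1.167
  x2 = (8 - (-2)·1.000) / (5) = 2.000
Iteration 2:
  x1 = (11 - (4)·2.000) / (6) = 0.500
  x2 = (8 - (-2)·1.167) / (5) = 2.067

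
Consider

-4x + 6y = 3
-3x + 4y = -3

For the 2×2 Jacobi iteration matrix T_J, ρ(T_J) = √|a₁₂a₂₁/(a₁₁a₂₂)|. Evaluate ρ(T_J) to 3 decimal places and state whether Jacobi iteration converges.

a₁₂a₂₁/(a₁₁a₂₂) = (6)·(-3) / ((-4)·(4)) = 1.125000
ρ = √|1.125000| = √1.125000 = 1.061
ρ > 1, so Jacobi diverges

1.061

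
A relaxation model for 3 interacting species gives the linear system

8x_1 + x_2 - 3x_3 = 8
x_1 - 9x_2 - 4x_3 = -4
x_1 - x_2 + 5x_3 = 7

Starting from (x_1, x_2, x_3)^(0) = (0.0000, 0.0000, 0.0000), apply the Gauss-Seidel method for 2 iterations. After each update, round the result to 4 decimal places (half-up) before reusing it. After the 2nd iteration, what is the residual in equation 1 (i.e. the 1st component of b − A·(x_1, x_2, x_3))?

-0.0389

Iteration 1:
  x_1 = (8 - (1)·0.0000 - (-3)·0.0000) / (8) = 1.0000
  x_2 = (-4 - (1)·1.0000 - (-4)·0.0000) / (-9) = 0.5556
  x_3 = (7 - (1)·1.0000 - (-1)·0.5556) / (5) = 1.3111
Iteration 2:
  x_1 = (8 - (1)·0.5556 - (-3)·1.3111) / (8) = 1.4222
  x_2 = (-4 - (1)·1.4222 - (-4)·1.3111) / (-9) = 0.0198
  x_3 = (7 - (1)·1.4222 - (-1)·0.0198) / (5) = 1.1195
Residual b − A·x = (-0.0389, -0.7660, 0.0001)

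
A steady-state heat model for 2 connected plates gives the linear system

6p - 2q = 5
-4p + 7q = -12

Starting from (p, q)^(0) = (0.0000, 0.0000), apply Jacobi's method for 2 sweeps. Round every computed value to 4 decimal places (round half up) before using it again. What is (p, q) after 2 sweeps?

Iteration 1:
  p = (5 - (-2)·0.0000) / (6) = 0.8333
  q = (-12 - (-4)·0.0000) / (7) = -1.7143
Iteration 2:
  p = (5 - (-2)·-1.7143) / (6) = 0.2619
  q = (-12 - (-4)·0.8333) / (7) = -1.2381

(0.2619, -1.2381)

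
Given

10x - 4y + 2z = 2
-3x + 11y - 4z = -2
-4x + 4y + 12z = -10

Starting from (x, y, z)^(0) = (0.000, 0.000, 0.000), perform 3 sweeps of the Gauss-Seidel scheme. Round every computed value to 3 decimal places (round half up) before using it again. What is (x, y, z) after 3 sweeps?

(0.177, -0.357, -0.655)

Iteration 1:
  x = (2 - (-4)·0.000 - (2)·0.000) / (10) = 0.200
  y = (-2 - (-3)·0.200 - (-4)·0.000) / (11) = -0.127
  z = (-10 - (-4)·0.200 - (4)·-0.127) / (12) = -0.724
Iteration 2:
  x = (2 - (-4)·-0.127 - (2)·-0.724) / (10) = 0.294
  y = (-2 - (-3)·0.294 - (-4)·-0.724) / (11) = -0.365
  z = (-10 - (-4)·0.294 - (4)·-0.365) / (12) = -0.614
Iteration 3:
  x = (2 - (-4)·-0.365 - (2)·-0.614) / (10) = 0.177
  y = (-2 - (-3)·0.177 - (-4)·-0.614) / (11) = -0.357
  z = (-10 - (-4)·0.177 - (4)·-0.357) / (12) = -0.655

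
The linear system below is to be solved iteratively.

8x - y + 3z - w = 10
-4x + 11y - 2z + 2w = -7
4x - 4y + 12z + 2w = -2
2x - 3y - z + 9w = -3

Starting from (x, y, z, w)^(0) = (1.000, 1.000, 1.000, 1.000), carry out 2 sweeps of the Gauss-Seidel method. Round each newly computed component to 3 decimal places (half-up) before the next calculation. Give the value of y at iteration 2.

Iteration 1:
  x = (10 - (-1)·1.000 - (3)·1.000 - (-1)·1.000) / (8) = 1.125
  y = (-7 - (-4)·1.125 - (-2)·1.000 - (2)·1.000) / (11) = -0.227
  z = (-2 - (4)·1.125 - (-4)·-0.227 - (2)·1.000) / (12) = -0.784
  w = (-3 - (2)·1.125 - (-3)·-0.227 - (-1)·-0.784) / (9) = -0.746
Iteration 2:
  x = (10 - (-1)·-0.227 - (3)·-0.784 - (-1)·-0.746) / (8) = 1.422
  y = (-7 - (-4)·1.422 - (-2)·-0.784 - (2)·-0.746) / (11) = -0.126
  z = (-2 - (4)·1.422 - (-4)·-0.126 - (2)·-0.746) / (12) = -0.558
  w = (-3 - (2)·1.422 - (-3)·-0.126 - (-1)·-0.558) / (9) = -0.753

-0.126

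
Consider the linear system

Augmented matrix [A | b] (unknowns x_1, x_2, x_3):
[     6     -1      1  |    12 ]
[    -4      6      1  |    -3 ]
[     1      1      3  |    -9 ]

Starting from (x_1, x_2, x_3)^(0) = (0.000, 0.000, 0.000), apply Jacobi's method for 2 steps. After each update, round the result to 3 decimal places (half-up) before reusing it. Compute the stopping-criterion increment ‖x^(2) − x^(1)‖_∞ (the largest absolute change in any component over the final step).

Iteration 1:
  x_1 = (12 - (-1)·0.000 - (1)·0.000) / (6) = 2.000
  x_2 = (-3 - (-4)·0.000 - (1)·0.000) / (6) = -0.500
  x_3 = (-9 - (1)·0.000 - (1)·0.000) / (3) = -3.000
Iteration 2:
  x_1 = (12 - (-1)·-0.500 - (1)·-3.000) / (6) = 2.417
  x_2 = (-3 - (-4)·2.000 - (1)·-3.000) / (6) = 1.333
  x_3 = (-9 - (1)·2.000 - (1)·-0.500) / (3) = -3.500
Change: (0.417, 1.833, -0.500) → max |·| = 1.833

1.833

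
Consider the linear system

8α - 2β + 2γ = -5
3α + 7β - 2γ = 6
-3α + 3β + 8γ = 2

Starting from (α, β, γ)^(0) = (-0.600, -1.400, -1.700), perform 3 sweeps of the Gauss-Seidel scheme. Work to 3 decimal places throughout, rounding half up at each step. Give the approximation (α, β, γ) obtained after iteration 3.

Iteration 1:
  α = (-5 - (-2)·-1.400 - (2)·-1.700) / (8) = -0.550
  β = (6 - (3)·-0.550 - (-2)·-1.700) / (7) = 0.607
  γ = (2 - (-3)·-0.550 - (3)·0.607) / (8) = -0.184
Iteration 2:
  α = (-5 - (-2)·0.607 - (2)·-0.184) / (8) = -0.427
  β = (6 - (3)·-0.427 - (-2)·-0.184) / (7) = 0.988
  γ = (2 - (-3)·-0.427 - (3)·0.988) / (8) = -0.281
Iteration 3:
  α = (-5 - (-2)·0.988 - (2)·-0.281) / (8) = -0.308
  β = (6 - (3)·-0.308 - (-2)·-0.281) / (7) = 0.909
  γ = (2 - (-3)·-0.308 - (3)·0.909) / (8) = -0.206

(-0.308, 0.909, -0.206)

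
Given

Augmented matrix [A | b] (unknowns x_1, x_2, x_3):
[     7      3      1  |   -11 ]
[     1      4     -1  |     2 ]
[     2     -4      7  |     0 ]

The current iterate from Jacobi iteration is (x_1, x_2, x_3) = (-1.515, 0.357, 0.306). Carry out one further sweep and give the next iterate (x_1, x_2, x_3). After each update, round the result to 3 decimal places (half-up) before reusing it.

(-1.768, 0.955, 0.637)

One sweep:
  x_1 = (-11 - (3)·0.357 - (1)·0.306) / (7) = -1.768
  x_2 = (2 - (1)·-1.515 - (-1)·0.306) / (4) = 0.955
  x_3 = (0 - (2)·-1.515 - (-4)·0.357) / (7) = 0.637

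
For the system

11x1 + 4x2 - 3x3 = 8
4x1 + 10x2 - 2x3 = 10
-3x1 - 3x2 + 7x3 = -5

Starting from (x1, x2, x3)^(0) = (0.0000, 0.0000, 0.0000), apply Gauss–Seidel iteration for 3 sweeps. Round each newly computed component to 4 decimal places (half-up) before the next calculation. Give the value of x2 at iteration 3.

Iteration 1:
  x1 = (8 - (4)·0.0000 - (-3)·0.0000) / (11) = 0.7273
  x2 = (10 - (4)·0.7273 - (-2)·0.0000) / (10) = 0.7091
  x3 = (-5 - (-3)·0.7273 - (-3)·0.7091) / (7) = -0.0987
Iteration 2:
  x1 = (8 - (4)·0.7091 - (-3)·-0.0987) / (11) = 0.4425
  x2 = (10 - (4)·0.4425 - (-2)·-0.0987) / (10) = 0.8033
  x3 = (-5 - (-3)·0.4425 - (-3)·0.8033) / (7) = -0.1804
Iteration 3:
  x1 = (8 - (4)·0.8033 - (-3)·-0.1804) / (11) = 0.3860
  x2 = (10 - (4)·0.3860 - (-2)·-0.1804) / (10) = 0.8095
  x3 = (-5 - (-3)·0.3860 - (-3)·0.8095) / (7) = -0.2019

0.8095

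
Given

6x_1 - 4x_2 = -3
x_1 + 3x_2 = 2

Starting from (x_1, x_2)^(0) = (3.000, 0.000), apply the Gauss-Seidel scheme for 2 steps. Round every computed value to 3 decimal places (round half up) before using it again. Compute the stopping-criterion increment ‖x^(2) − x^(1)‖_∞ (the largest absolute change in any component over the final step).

Iteration 1:
  x_1 = (-3 - (-4)·0.000) / (6) = -0.500
  x_2 = (2 - (1)·-0.500) / (3) = 0.833
Iteration 2:
  x_1 = (-3 - (-4)·0.833) / (6) = 0.055
  x_2 = (2 - (1)·0.055) / (3) = 0.648
Change: (0.555, -0.185) → max |·| = 0.555

0.555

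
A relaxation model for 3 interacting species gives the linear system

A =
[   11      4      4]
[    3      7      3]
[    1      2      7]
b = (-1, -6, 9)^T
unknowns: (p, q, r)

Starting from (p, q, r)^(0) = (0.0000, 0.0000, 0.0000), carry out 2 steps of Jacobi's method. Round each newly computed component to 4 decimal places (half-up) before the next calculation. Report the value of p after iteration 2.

Iteration 1:
  p = (-1 - (4)·0.0000 - (4)·0.0000) / (11) = -0.0909
  q = (-6 - (3)·0.0000 - (3)·0.0000) / (7) = -0.8571
  r = (9 - (1)·0.0000 - (2)·0.0000) / (7) = 1.2857
Iteration 2:
  p = (-1 - (4)·-0.8571 - (4)·1.2857) / (11) = -0.2468
  q = (-6 - (3)·-0.0909 - (3)·1.2857) / (7) = -1.3692
  r = (9 - (1)·-0.0909 - (2)·-0.8571) / (7) = 1.5436

-0.2468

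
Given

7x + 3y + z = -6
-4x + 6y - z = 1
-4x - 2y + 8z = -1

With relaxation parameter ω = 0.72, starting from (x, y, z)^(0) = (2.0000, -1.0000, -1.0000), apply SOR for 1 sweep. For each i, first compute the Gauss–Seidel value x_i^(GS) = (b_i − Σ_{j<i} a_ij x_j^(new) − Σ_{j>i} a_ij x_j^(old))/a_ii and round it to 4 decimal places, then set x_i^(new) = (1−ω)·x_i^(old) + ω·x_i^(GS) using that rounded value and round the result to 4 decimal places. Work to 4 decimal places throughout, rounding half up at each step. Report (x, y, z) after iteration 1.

(0.3543, -0.1099, -0.2622)

Iteration 1:
  x: GS value = (-6 - (3)·-1.0000 - (1)·-1.0000) / (7) = -0.2857;  x ← (1−ω)·2.0000 + ω·-0.2857 = 0.3543
  y: GS value = (1 - (-4)·0.3543 - (-1)·-1.0000) / (6) = 0.2362;  y ← (1−ω)·-1.0000 + ω·0.2362 = -0.1099
  z: GS value = (-1 - (-4)·0.3543 - (-2)·-0.1099) / (8) = 0.0247;  z ← (1−ω)·-1.0000 + ω·0.0247 = -0.2622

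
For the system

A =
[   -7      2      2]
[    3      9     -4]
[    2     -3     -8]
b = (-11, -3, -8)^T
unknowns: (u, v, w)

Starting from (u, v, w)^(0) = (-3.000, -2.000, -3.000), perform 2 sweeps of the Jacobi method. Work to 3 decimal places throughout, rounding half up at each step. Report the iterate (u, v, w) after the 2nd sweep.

Iteration 1:
  u = (-11 - (2)·-2.000 - (2)·-3.000) / (-7) = 0.143
  v = (-3 - (3)·-3.000 - (-4)·-3.000) / (9) = -0.667
  w = (-8 - (2)·-3.000 - (-3)·-2.000) / (-8) = 1.000
Iteration 2:
  u = (-11 - (2)·-0.667 - (2)·1.000) / (-7) = 1.667
  v = (-3 - (3)·0.143 - (-4)·1.000) / (9) = 0.063
  w = (-8 - (2)·0.143 - (-3)·-0.667) / (-8) = 1.286

(1.667, 0.063, 1.286)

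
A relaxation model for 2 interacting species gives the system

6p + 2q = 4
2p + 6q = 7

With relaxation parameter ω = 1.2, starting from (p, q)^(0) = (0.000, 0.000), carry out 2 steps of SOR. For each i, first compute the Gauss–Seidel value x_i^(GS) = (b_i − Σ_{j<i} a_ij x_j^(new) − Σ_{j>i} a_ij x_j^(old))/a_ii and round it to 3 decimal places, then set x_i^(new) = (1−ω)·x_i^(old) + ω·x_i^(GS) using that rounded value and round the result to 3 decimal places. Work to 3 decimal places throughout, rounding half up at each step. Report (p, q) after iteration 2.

(0.208, 1.100)

Iteration 1:
  p: GS value = (4 - (2)·0.000) / (6) = 0.667;  p ← (1−ω)·0.000 + ω·0.667 = 0.800
  q: GS value = (7 - (2)·0.800) / (6) = 0.900;  q ← (1−ω)·0.000 + ω·0.900 = 1.080
Iteration 2:
  p: GS value = (4 - (2)·1.080) / (6) = 0.307;  p ← (1−ω)·0.800 + ω·0.307 = 0.208
  q: GS value = (7 - (2)·0.208) / (6) = 1.097;  q ← (1−ω)·1.080 + ω·1.097 = 1.100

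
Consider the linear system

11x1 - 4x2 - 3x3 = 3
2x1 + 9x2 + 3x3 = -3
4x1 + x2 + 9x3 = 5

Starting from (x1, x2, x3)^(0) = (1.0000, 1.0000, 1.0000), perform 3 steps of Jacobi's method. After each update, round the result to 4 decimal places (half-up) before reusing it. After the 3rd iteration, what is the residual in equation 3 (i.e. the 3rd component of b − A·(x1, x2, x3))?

Iteration 1:
  x1 = (3 - (-4)·1.0000 - (-3)·1.0000) / (11) = 0.9091
  x2 = (-3 - (2)·1.0000 - (3)·1.0000) / (9) = -0.8889
  x3 = (5 - (4)·1.0000 - (1)·1.0000) / (9) = 0.0000
Iteration 2:
  x1 = (3 - (-4)·-0.8889 - (-3)·0.0000) / (11) = -0.0505
  x2 = (-3 - (2)·0.9091 - (3)·0.0000) / (9) = -0.5354
  x3 = (5 - (4)·0.9091 - (1)·-0.8889) / (9) = 0.2503
Iteration 3:
  x1 = (3 - (-4)·-0.5354 - (-3)·0.2503) / (11) = 0.1463
  x2 = (-3 - (2)·-0.0505 - (3)·0.2503) / (9) = -0.4055
  x3 = (5 - (4)·-0.0505 - (1)·-0.5354) / (9) = 0.6375
Residual b − A·x = (1.6812, -1.5556, -0.9172)

-0.9172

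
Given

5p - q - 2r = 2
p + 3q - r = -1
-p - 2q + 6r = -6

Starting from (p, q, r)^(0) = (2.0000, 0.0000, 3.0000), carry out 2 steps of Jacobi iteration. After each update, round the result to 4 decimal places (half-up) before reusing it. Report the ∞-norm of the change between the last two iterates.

Iteration 1:
  p = (2 - (-1)·0.0000 - (-2)·3.0000) / (5) = 1.6000
  q = (-1 - (1)·2.0000 - (-1)·3.0000) / (3) = 0.0000
  r = (-6 - (-1)·2.0000 - (-2)·0.0000) / (6) = -0.6667
Iteration 2:
  p = (2 - (-1)·0.0000 - (-2)·-0.6667) / (5) = 0.1333
  q = (-1 - (1)·1.6000 - (-1)·-0.6667) / (3) = -1.0889
  r = (-6 - (-1)·1.6000 - (-2)·0.0000) / (6) = -0.7333
Change: (-1.4667, -1.0889, -0.0666) → max |·| = 1.4667

1.4667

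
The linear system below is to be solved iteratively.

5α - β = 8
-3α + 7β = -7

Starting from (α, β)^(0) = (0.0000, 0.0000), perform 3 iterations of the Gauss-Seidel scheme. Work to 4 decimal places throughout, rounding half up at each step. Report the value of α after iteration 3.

Iteration 1:
  α = (8 - (-1)·0.0000) / (5) = 1.6000
  β = (-7 - (-3)·1.6000) / (7) = -0.3143
Iteration 2:
  α = (8 - (-1)·-0.3143) / (5) = 1.5371
  β = (-7 - (-3)·1.5371) / (7) = -0.3412
Iteration 3:
  α = (8 - (-1)·-0.3412) / (5) = 1.5318
  β = (-7 - (-3)·1.5318) / (7) = -0.3435

1.5318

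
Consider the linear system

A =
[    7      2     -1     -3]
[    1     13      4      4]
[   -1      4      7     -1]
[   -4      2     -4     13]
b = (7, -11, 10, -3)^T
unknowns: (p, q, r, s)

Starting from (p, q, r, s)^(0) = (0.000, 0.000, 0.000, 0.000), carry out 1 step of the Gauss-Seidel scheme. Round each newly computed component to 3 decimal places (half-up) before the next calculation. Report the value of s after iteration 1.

0.865

Iteration 1:
  p = (7 - (2)·0.000 - (-1)·0.000 - (-3)·0.000) / (7) = 1.000
  q = (-11 - (1)·1.000 - (4)·0.000 - (4)·0.000) / (13) = -0.923
  r = (10 - (-1)·1.000 - (4)·-0.923 - (-1)·0.000) / (7) = 2.099
  s = (-3 - (-4)·1.000 - (2)·-0.923 - (-4)·2.099) / (13) = 0.865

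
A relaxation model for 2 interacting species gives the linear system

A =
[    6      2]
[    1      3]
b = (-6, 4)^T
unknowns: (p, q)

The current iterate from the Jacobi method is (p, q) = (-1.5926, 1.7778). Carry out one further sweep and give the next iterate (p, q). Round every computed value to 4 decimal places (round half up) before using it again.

(-1.5926, 1.8642)

One sweep:
  p = (-6 - (2)·1.7778) / (6) = -1.5926
  q = (4 - (1)·-1.5926) / (3) = 1.8642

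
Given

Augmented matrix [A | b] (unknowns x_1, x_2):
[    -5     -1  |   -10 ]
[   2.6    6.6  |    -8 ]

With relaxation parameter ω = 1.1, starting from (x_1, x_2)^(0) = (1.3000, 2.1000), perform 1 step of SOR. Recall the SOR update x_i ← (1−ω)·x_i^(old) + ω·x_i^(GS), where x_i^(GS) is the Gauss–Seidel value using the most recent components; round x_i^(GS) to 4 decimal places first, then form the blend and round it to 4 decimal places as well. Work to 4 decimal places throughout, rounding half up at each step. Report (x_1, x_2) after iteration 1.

(1.6080, -2.2402)

Iteration 1:
  x_1: GS value = (-10 - (-1)·2.1000) / (-5) = 1.5800;  x_1 ← (1−ω)·1.3000 + ω·1.5800 = 1.6080
  x_2: GS value = (-8 - (2.6)·1.6080) / (6.6) = -1.8456;  x_2 ← (1−ω)·2.1000 + ω·-1.8456 = -2.2402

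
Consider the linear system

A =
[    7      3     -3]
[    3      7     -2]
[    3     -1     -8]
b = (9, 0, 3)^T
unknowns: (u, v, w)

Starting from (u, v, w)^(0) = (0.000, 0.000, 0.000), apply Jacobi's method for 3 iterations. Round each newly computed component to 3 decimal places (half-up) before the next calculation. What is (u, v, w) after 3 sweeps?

(1.614, -0.452, 0.129)

Iteration 1:
  u = (9 - (3)·0.000 - (-3)·0.000) / (7) = 1.286
  v = (0 - (3)·0.000 - (-2)·0.000) / (7) = 0.000
  w = (3 - (3)·0.000 - (-1)·0.000) / (-8) = -0.375
Iteration 2:
  u = (9 - (3)·0.000 - (-3)·-0.375) / (7) = 1.125
  v = (0 - (3)·1.286 - (-2)·-0.375) / (7) = -0.658
  w = (3 - (3)·1.286 - (-1)·0.000) / (-8) = 0.107
Iteration 3:
  u = (9 - (3)·-0.658 - (-3)·0.107) / (7) = 1.614
  v = (0 - (3)·1.125 - (-2)·0.107) / (7) = -0.452
  w = (3 - (3)·1.125 - (-1)·-0.658) / (-8) = 0.129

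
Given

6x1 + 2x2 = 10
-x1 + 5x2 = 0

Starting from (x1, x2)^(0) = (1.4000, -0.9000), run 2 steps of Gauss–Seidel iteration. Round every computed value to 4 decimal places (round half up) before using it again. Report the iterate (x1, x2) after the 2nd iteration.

(1.5356, 0.3071)

Iteration 1:
  x1 = (10 - (2)·-0.9000) / (6) = 1.9667
  x2 = (0 - (-1)·1.9667) / (5) = 0.3933
Iteration 2:
  x1 = (10 - (2)·0.3933) / (6) = 1.5356
  x2 = (0 - (-1)·1.5356) / (5) = 0.3071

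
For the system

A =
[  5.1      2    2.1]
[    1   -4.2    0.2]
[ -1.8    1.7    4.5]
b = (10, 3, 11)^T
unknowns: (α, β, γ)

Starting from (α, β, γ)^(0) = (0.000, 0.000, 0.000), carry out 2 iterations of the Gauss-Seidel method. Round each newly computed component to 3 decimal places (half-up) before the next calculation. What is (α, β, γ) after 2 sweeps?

Iteration 1:
  α = (10 - (2)·0.000 - (2.1)·0.000) / (5.1) = 1.961
  β = (3 - (1)·1.961 - (0.2)·0.000) / (-4.2) = -0.247
  γ = (11 - (-1.8)·1.961 - (1.7)·-0.247) / (4.5) = 3.322
Iteration 2:
  α = (10 - (2)·-0.247 - (2.1)·3.322) / (5.1) = 0.690
  β = (3 - (1)·0.690 - (0.2)·3.322) / (-4.2) = -0.392
  γ = (11 - (-1.8)·0.690 - (1.7)·-0.392) / (4.5) = 2.869

(0.690, -0.392, 2.869)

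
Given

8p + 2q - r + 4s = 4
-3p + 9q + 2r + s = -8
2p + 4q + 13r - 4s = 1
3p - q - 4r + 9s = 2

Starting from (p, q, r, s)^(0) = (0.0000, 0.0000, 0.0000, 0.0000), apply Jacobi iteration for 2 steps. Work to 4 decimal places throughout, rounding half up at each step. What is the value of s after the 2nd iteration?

Iteration 1:
  p = (4 - (2)·0.0000 - (-1)·0.0000 - (4)·0.0000) / (8) = 0.5000
  q = (-8 - (-3)·0.0000 - (2)·0.0000 - (1)·0.0000) / (9) = -0.8889
  r = (1 - (2)·0.0000 - (4)·0.0000 - (-4)·0.0000) / (13) = 0.0769
  s = (2 - (3)·0.0000 - (-1)·0.0000 - (-4)·0.0000) / (9) = 0.2222
Iteration 2:
  p = (4 - (2)·-0.8889 - (-1)·0.0769 - (4)·0.2222) / (8) = 0.6207
  q = (-8 - (-3)·0.5000 - (2)·0.0769 - (1)·0.2222) / (9) = -0.7640
  r = (1 - (2)·0.5000 - (4)·-0.8889 - (-4)·0.2222) / (13) = 0.3419
  s = (2 - (3)·0.5000 - (-1)·-0.8889 - (-4)·0.0769) / (9) = -0.0090

-0.0090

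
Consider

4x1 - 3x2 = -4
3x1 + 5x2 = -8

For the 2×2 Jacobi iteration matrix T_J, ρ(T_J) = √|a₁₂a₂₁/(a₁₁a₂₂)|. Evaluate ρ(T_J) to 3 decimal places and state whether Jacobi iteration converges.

a₁₂a₂₁/(a₁₁a₂₂) = (-3)·(3) / ((4)·(5)) = -0.450000
ρ = √|-0.450000| = √0.450000 = 0.671
ρ < 1, so Jacobi converges

0.671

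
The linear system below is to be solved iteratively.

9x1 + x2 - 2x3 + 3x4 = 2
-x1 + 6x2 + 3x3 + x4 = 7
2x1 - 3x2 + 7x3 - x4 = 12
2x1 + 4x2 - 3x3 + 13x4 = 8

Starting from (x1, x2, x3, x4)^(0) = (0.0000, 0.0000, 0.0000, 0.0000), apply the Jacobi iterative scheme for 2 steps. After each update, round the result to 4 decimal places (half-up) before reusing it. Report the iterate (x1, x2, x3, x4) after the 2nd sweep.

Iteration 1:
  x1 = (2 - (1)·0.0000 - (-2)·0.0000 - (3)·0.0000) / (9) = 0.2222
  x2 = (7 - (-1)·0.0000 - (3)·0.0000 - (1)·0.0000) / (6) = 1.1667
  x3 = (12 - (2)·0.0000 - (-3)·0.0000 - (-1)·0.0000) / (7) = 1.7143
  x4 = (8 - (2)·0.0000 - (4)·0.0000 - (-3)·0.0000) / (13) = 0.6154
Iteration 2:
  x1 = (2 - (1)·1.1667 - (-2)·1.7143 - (3)·0.6154) / (9) = 0.2684
  x2 = (7 - (-1)·0.2222 - (3)·1.7143 - (1)·0.6154) / (6) = 0.2440
  x3 = (12 - (2)·0.2222 - (-3)·1.1667 - (-1)·0.6154) / (7) = 2.2387
  x4 = (8 - (2)·0.2222 - (4)·1.1667 - (-3)·1.7143) / (13) = 0.6178

(0.2684, 0.2440, 2.2387, 0.6178)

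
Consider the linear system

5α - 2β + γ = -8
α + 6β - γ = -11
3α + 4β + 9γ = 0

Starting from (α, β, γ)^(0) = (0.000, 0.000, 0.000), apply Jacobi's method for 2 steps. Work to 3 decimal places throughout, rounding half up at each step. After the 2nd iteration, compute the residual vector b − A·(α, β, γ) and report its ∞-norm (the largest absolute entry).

Iteration 1:
  α = (-8 - (-2)·0.000 - (1)·0.000) / (5) = -1.600
  β = (-11 - (1)·0.000 - (-1)·0.000) / (6) = -1.833
  γ = (0 - (3)·0.000 - (4)·0.000) / (9) = 0.000
Iteration 2:
  α = (-8 - (-2)·-1.833 - (1)·0.000) / (5) = -2.333
  β = (-11 - (1)·-1.600 - (-1)·0.000) / (6) = -1.567
  γ = (0 - (3)·-1.600 - (4)·-1.833) / (9) = 1.348
Residual b − A·x = (-0.817, 2.083, 1.135); ∞-norm = 2.083

2.083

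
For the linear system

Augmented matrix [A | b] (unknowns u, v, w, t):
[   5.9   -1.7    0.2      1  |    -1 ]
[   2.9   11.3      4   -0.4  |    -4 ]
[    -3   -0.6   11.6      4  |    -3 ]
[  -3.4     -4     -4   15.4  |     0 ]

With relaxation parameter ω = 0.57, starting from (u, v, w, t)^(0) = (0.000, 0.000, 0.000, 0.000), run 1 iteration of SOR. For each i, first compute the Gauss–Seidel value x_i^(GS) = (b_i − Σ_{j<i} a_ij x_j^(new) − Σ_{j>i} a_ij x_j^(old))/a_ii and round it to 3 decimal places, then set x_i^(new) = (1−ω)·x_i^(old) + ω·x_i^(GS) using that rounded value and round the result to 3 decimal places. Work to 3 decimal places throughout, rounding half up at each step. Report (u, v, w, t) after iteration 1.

(-0.096, -0.188, -0.167, -0.064)

Iteration 1:
  u: GS value = (-1 - (-1.7)·0.000 - (0.2)·0.000 - (1)·0.000) / (5.9) = -0.169;  u ← (1−ω)·0.000 + ω·-0.169 = -0.096
  v: GS value = (-4 - (2.9)·-0.096 - (4)·0.000 - (-0.4)·0.000) / (11.3) = -0.329;  v ← (1−ω)·0.000 + ω·-0.329 = -0.188
  w: GS value = (-3 - (-3)·-0.096 - (-0.6)·-0.188 - (4)·0.000) / (11.6) = -0.293;  w ← (1−ω)·0.000 + ω·-0.293 = -0.167
  t: GS value = (0 - (-3.4)·-0.096 - (-4)·-0.188 - (-4)·-0.167) / (15.4) = -0.113;  t ← (1−ω)·0.000 + ω·-0.113 = -0.064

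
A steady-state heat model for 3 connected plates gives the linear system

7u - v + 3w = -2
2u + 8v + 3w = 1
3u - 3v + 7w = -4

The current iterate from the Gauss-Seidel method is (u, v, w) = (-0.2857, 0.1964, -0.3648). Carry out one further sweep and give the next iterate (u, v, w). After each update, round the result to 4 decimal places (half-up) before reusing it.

(-0.1013, 0.2871, -0.4050)

One sweep:
  u = (-2 - (-1)·0.1964 - (3)·-0.3648) / (7) = -0.1013
  v = (1 - (2)·-0.1013 - (3)·-0.3648) / (8) = 0.2871
  w = (-4 - (3)·-0.1013 - (-3)·0.2871) / (7) = -0.4050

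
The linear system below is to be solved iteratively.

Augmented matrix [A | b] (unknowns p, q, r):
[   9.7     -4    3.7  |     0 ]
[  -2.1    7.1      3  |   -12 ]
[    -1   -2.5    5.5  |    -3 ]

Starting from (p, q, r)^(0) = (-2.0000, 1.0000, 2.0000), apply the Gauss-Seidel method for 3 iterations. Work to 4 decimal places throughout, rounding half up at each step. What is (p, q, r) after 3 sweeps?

Iteration 1:
  p = (0 - (-4)·1.0000 - (3.7)·2.0000) / (9.7) = -0.3505
  q = (-12 - (-2.1)·-0.3505 - (3)·2.0000) / (7.1) = -2.6389
  r = (-3 - (-1)·-0.3505 - (-2.5)·-2.6389) / (5.5) = -1.8087
Iteration 2:
  p = (0 - (-4)·-2.6389 - (3.7)·-1.8087) / (9.7) = -0.3983
  q = (-12 - (-2.1)·-0.3983 - (3)·-1.8087) / (7.1) = -1.0437
  r = (-3 - (-1)·-0.3983 - (-2.5)·-1.0437) / (5.5) = -1.0923
Iteration 3:
  p = (0 - (-4)·-1.0437 - (3.7)·-1.0923) / (9.7) = -0.0137
  q = (-12 - (-2.1)·-0.0137 - (3)·-1.0923) / (7.1) = -1.2327
  r = (-3 - (-1)·-0.0137 - (-2.5)·-1.2327) / (5.5) = -1.1083

(-0.0137, -1.2327, -1.1083)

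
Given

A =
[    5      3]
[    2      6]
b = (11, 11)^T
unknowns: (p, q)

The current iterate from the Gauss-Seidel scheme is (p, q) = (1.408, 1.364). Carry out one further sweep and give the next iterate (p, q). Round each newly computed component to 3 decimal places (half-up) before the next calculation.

One sweep:
  p = (11 - (3)·1.364) / (5) = 1.382
  q = (11 - (2)·1.382) / (6) = 1.373

(1.382, 1.373)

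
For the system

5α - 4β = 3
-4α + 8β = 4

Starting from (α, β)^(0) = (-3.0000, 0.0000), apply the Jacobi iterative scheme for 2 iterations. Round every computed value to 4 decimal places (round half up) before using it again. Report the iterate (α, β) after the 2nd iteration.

Iteration 1:
  α = (3 - (-4)·0.0000) / (5) = 0.6000
  β = (4 - (-4)·-3.0000) / (8) = -1.0000
Iteration 2:
  α = (3 - (-4)·-1.0000) / (5) = -0.2000
  β = (4 - (-4)·0.6000) / (8) = 0.8000

(-0.2000, 0.8000)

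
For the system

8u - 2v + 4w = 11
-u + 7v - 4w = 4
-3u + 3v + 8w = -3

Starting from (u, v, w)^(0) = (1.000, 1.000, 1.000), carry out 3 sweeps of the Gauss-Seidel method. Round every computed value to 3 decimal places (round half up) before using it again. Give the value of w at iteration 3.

-0.146

Iteration 1:
  u = (11 - (-2)·1.000 - (4)·1.000) / (8) = 1.125
  v = (4 - (-1)·1.125 - (-4)·1.000) / (7) = 1.304
  w = (-3 - (-3)·1.125 - (3)·1.304) / (8) = -0.442
Iteration 2:
  u = (11 - (-2)·1.304 - (4)·-0.442) / (8) = 1.922
  v = (4 - (-1)·1.922 - (-4)·-0.442) / (7) = 0.593
  w = (-3 - (-3)·1.922 - (3)·0.593) / (8) = 0.123
Iteration 3:
  u = (11 - (-2)·0.593 - (4)·0.123) / (8) = 1.462
  v = (4 - (-1)·1.462 - (-4)·0.123) / (7) = 0.851
  w = (-3 - (-3)·1.462 - (3)·0.851) / (8) = -0.146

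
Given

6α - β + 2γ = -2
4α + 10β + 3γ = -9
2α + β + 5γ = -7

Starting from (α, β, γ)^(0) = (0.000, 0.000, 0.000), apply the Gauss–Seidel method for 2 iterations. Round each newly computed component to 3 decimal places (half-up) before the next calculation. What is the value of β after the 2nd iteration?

-0.530

Iteration 1:
  α = (-2 - (-1)·0.000 - (2)·0.000) / (6) = -0.333
  β = (-9 - (4)·-0.333 - (3)·0.000) / (10) = -0.767
  γ = (-7 - (2)·-0.333 - (1)·-0.767) / (5) = -1.113
Iteration 2:
  α = (-2 - (-1)·-0.767 - (2)·-1.113) / (6) = -0.090
  β = (-9 - (4)·-0.090 - (3)·-1.113) / (10) = -0.530
  γ = (-7 - (2)·-0.090 - (1)·-0.530) / (5) = -1.258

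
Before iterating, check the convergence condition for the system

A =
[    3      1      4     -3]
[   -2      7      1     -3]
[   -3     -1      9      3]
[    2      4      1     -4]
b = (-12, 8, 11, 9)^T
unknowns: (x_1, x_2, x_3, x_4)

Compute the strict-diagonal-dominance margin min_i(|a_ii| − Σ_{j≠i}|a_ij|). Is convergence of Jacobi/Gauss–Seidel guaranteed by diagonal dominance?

-5

row 1: |3| − (1+4+3) = -5
row 2: |7| − (2+1+3) = 1
row 3: |9| − (3+1+3) = 2
row 4: |-4| − (2+4+1) = -3
minimum over rows = -5 → not strictly diagonally dominant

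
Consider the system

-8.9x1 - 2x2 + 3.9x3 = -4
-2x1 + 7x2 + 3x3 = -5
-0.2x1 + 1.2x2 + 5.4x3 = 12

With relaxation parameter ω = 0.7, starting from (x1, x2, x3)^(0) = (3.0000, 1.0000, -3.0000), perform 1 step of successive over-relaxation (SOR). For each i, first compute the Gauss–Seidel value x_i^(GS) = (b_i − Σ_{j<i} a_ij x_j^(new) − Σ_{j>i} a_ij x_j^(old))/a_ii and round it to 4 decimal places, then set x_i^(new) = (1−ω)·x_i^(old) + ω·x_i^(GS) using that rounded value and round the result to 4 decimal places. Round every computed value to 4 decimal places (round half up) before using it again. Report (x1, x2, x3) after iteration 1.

(0.1371, 0.7274, 0.5460)

Iteration 1:
  x1: GS value = (-4 - (-2)·1.0000 - (3.9)·-3.0000) / (-8.9) = -1.0899;  x1 ← (1−ω)·3.0000 + ω·-1.0899 = 0.1371
  x2: GS value = (-5 - (-2)·0.1371 - (3)·-3.0000) / (7) = 0.6106;  x2 ← (1−ω)·1.0000 + ω·0.6106 = 0.7274
  x3: GS value = (12 - (-0.2)·0.1371 - (1.2)·0.7274) / (5.4) = 2.0657;  x3 ← (1−ω)·-3.0000 + ω·2.0657 = 0.5460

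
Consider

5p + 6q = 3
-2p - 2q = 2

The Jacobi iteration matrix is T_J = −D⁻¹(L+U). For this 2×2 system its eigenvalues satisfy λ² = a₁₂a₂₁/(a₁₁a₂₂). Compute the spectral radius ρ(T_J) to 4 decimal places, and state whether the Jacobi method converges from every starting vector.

a₁₂a₂₁/(a₁₁a₂₂) = (6)·(-2) / ((5)·(-2)) = 1.200000
ρ = √|1.200000| = √1.200000 = 1.0954
ρ > 1, so Jacobi diverges

1.0954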